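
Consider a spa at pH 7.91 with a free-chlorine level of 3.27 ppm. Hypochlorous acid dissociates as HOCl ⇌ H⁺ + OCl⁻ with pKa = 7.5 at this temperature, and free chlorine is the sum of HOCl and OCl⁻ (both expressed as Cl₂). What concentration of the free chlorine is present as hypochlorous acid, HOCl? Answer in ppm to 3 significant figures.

[OCl⁻]/[HOCl] = 10^(pH − pKa) = 10^(7.91 − 7.5) = 10^0.41 = 2.57.
Fraction as HOCl = 1 / (1 + 2.57) = 0.2801.
HOCl = 0.2801 × 3.27 ppm = 0.9159 ppm.

0.916 ppm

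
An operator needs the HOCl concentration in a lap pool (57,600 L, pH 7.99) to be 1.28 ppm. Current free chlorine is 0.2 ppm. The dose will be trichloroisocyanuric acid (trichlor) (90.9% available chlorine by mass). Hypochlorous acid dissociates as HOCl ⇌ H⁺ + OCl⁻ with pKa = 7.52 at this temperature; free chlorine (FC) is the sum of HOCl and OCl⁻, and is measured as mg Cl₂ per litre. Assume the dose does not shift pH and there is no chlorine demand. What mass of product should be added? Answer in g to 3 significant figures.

[OCl⁻]/[HOCl] = 10^(pH − pKa) = 10^(7.99 − 7.52) = 2.951; fraction as HOCl = 1/(1 + 2.951) = 0.2531.
Free chlorine required for 1.28 ppm HOCl: 1.28 / 0.2531 = 5.058 ppm.
FC to add: 5.058 − 0.2 = 4.858 mg/L as Cl₂.
Cl₂ equivalent: 4.858 mg/L × 57,600 L = 279.8 g.
Product at 90.9% available Cl: 279.8 / 0.909 = 307.8 g.

308 g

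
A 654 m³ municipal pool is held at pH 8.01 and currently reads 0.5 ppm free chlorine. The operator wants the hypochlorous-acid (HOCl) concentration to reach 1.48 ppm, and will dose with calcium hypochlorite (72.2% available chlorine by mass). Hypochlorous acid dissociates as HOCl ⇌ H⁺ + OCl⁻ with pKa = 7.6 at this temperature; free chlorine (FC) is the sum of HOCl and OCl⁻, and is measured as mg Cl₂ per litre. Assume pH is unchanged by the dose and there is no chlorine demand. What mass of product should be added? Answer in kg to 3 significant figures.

Volume: 654 m³ = 654,000 L.
[OCl⁻]/[HOCl] = 10^(pH − pKa) = 10^(8.01 − 7.6) = 2.57; fraction as HOCl = 1/(1 + 2.57) = 0.2801.
Free chlorine required for 1.48 ppm HOCl: 1.48 / 0.2801 = 5.284 ppm.
FC to add: 5.284 − 0.5 = 4.784 mg/L as Cl₂.
Cl₂ equivalent: 4.784 mg/L × 654,000 L = 3129 g.
Product at 72.2% available Cl: 3129 / 0.722 = 4334 g.

4.33 kg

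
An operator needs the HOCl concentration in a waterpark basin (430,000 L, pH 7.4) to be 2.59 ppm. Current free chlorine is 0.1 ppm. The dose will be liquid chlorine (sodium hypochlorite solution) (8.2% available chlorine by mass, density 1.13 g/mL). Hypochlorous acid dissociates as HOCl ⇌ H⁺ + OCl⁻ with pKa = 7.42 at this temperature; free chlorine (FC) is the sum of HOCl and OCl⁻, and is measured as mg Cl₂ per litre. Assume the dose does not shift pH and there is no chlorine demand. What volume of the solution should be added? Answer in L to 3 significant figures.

23.0 L

[OCl⁻]/[HOCl] = 10^(pH − pKa) = 10^(7.4 − 7.42) = 0.955; fraction as HOCl = 1/(1 + 0.955) = 0.5115.
Free chlorine required for 2.59 ppm HOCl: 2.59 / 0.5115 = 5.063 ppm.
FC to add: 5.063 − 0.1 = 4.963 mg/L as Cl₂.
Cl₂ equivalent: 4.963 mg/L × 430,000 L = 2134 g.
Product at 8.2% available Cl: 2134 / 0.082 = 26,030 g.
Volume: 26,030 g ÷ 1.13 g/mL = 23,030 mL.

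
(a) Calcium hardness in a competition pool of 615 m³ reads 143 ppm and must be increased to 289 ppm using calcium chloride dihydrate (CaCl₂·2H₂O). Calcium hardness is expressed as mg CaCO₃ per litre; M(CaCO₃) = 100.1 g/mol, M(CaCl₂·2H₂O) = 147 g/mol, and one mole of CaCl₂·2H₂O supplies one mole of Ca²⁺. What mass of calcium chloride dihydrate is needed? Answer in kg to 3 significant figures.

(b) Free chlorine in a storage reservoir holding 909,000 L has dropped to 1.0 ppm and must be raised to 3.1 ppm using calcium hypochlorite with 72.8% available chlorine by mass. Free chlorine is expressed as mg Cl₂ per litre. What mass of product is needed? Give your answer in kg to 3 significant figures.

(a) 132 kg; (b) 2.62 kg

(a) Volume: 615 m³ = 615,000 L.
(a) Hardness to add: (289 − 143) = 146 mg/L as CaCO₃ × 615,000 L = 89,790 g as CaCO₃.
(a) Moles of Ca²⁺ (1 mol Ca²⁺ ≡ 1 mol CaCO₃): 89,790 / 100.1 g/mol = 897 mol.
(a) Mass of CaCl₂·2H₂O: 897 × 147 = 131,900 g.

(b) Chlorine deficit: 3.1 − 1.0 = 2.1 ppm = 2.1 mg/L as Cl₂.
(b) Cl₂ equivalent needed: 2.1 mg/L × 909,000 L = 1,909,000 mg = 1909 g.
(b) Product at 72.8% available chlorine: 1909 / 0.728 = 2622 g.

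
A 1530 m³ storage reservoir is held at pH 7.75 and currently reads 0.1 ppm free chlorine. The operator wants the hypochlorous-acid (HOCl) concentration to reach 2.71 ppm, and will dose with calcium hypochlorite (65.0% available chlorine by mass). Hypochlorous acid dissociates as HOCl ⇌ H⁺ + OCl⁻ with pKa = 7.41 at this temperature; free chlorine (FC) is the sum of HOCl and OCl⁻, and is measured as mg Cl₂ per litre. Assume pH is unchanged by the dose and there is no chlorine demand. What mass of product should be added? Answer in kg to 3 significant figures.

Volume: 1530 m³ = 1,530,000 L.
[OCl⁻]/[HOCl] = 10^(pH − pKa) = 10^(7.75 − 7.41) = 2.188; fraction as HOCl = 1/(1 + 2.188) = 0.3137.
Free chlorine required for 2.71 ppm HOCl: 2.71 / 0.3137 = 8.639 ppm.
FC to add: 8.639 − 0.1 = 8.539 mg/L as Cl₂.
Cl₂ equivalent: 8.539 mg/L × 1,530,000 L = 13,060 g.
Product at 65.0% available Cl: 13,060 / 0.65 = 20,100 g.

20.1 kg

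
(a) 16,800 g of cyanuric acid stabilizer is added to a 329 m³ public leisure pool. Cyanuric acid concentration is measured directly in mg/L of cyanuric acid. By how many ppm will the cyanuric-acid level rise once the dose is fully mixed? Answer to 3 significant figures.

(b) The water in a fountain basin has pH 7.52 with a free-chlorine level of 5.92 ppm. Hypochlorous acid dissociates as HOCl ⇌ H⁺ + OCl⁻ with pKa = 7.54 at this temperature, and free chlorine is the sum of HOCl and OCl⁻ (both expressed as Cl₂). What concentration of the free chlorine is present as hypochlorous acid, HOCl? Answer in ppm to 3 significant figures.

(a) 51.1 ppm; (b) 3.03 ppm

(a) Volume: 329 m³ = 329,000 L.
(a) Rise: 16,800 g / 329,000 L × 1000 = 51.06 mg/L.

(b) [OCl⁻]/[HOCl] = 10^(pH − pKa) = 10^(7.52 − 7.54) = 10^-0.02 = 0.955.
(b) Fraction as HOCl = 1 / (1 + 0.955) = 0.5115.
(b) HOCl = 0.5115 × 5.92 ppm = 3.028 ppm.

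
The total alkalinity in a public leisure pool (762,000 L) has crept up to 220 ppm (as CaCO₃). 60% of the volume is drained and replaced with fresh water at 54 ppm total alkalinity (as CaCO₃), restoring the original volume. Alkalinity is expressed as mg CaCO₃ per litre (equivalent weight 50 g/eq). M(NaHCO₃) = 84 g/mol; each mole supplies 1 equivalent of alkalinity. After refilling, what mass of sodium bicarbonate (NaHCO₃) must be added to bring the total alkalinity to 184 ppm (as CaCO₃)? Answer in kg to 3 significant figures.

After draining 60% and refilling: 220 × 0.40 + 54 × 0.60 = 120.4 ppm.
Deficit to target: 184 − 120.4 = 63.6 mg/L.
As CaCO₃: 63.6 mg/L × 762,000 L = 48,460 g; ÷ 50 g/eq ÷ 1 = 969.3 mol NaHCO₃.
Mass: 969.3 × 84 = 81,420 g.

81.4 kg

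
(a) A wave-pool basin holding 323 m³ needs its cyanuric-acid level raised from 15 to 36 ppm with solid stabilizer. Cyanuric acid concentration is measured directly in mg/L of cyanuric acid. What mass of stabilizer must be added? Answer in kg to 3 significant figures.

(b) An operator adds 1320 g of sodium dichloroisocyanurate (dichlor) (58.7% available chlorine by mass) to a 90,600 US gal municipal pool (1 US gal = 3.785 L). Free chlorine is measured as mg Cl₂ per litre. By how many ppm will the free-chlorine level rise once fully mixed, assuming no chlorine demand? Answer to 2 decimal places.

(a) Volume: 323 m³ = 323,000 L.
(a) CYA to add: (36 − 15) = 21 mg/L × 323,000 L = 6783 g cyanuric acid.

(b) Volume: 90,600 US gal × 3.785 L/gal = 342,921 L.
(b) Available chlorine delivered: 1320 g × 0.587 = 774.8 g as Cl₂.
(b) Concentration rise: 774.8 g / 342,921 L = 2.26 mg/L = 2.26 ppm.

(a) 6.78 kg; (b) 2.26 ppm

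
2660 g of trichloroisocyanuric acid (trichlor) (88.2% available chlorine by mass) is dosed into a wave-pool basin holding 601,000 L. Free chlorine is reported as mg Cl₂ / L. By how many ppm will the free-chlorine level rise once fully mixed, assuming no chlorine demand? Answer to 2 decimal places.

Available chlorine delivered: 2660 g × 0.882 = 2346 g as Cl₂.
Concentration rise: 2346 g / 601,000 L = 3.904 mg/L = 3.90 ppm.

3.90 ppm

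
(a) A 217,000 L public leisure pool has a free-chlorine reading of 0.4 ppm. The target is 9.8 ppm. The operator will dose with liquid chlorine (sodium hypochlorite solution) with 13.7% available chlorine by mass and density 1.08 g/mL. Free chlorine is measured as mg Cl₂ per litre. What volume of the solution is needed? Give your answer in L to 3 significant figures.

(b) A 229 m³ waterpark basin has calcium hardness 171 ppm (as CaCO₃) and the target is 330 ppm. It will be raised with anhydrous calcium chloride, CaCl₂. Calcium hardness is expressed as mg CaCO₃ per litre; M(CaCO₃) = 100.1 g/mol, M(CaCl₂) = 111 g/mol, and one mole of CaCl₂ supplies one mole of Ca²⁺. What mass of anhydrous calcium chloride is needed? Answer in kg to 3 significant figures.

(a) 13.8 L; (b) 40.4 kg

(a) Chlorine deficit: 9.8 − 0.4 = 9.4 ppm = 9.4 mg/L as Cl₂.
(a) Cl₂ equivalent needed: 9.4 mg/L × 217,000 L = 2,040,000 mg = 2040 g.
(a) Product at 13.7% available chlorine: 2040 / 0.137 = 14,890 g.
(a) Volume at density 1.08 g/mL: 14,890 g ÷ 1.08 g/mL = 13,790 mL.

(b) Volume: 229 m³ = 229,000 L.
(b) Hardness to add: (330 − 171) = 159 mg/L as CaCO₃ × 229,000 L = 36,410 g as CaCO₃.
(b) Moles of Ca²⁺ (1 mol Ca²⁺ ≡ 1 mol CaCO₃): 36,410 / 100.1 g/mol = 363.7 mol.
(b) Mass of CaCl₂: 363.7 × 111 = 40,380 g.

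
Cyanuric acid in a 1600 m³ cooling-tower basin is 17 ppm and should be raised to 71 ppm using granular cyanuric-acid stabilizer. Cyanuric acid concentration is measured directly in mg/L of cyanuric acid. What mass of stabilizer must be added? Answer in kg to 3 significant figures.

86.4 kg

Volume: 1600 m³ = 1,600,000 L.
CYA to add: (71 − 17) = 54 mg/L × 1,600,000 L = 86,400 g cyanuric acid.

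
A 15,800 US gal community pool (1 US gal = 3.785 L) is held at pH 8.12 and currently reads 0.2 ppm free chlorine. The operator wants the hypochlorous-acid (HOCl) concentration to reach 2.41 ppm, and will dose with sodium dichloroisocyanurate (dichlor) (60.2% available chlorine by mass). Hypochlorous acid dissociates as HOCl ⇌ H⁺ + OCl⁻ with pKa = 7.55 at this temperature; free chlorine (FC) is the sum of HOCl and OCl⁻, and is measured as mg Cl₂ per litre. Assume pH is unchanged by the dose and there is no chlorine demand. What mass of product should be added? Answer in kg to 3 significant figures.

Volume: 15,800 US gal × 3.785 L/gal = 59,803 L.
[OCl⁻]/[HOCl] = 10^(pH − pKa) = 10^(8.12 − 7.55) = 3.715; fraction as HOCl = 1/(1 + 3.715) = 0.2121.
Free chlorine required for 2.41 ppm HOCl: 2.41 / 0.2121 = 11.36 ppm.
FC to add: 11.36 − 0.2 = 11.16 mg/L as Cl₂.
Cl₂ equivalent: 11.16 mg/L × 59,803 L = 667.6 g.
Product at 60.2% available Cl: 667.6 / 0.602 = 1109 g.

1.11 kg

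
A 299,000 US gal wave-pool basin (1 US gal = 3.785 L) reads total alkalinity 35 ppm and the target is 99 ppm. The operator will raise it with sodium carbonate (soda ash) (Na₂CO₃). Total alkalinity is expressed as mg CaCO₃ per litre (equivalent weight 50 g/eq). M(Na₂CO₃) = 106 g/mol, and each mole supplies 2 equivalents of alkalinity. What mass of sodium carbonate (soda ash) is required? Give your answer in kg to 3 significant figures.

76.8 kg

Volume: 299,000 US gal × 3.785 L/gal = 1,131,715 L.
Alkalinity to add: (99 − 35) = 64 mg/L as CaCO₃ × 1,131,715 L = 72,430 g as CaCO₃.
Equivalents: 72,430 g ÷ 50 g/eq = 1449 eq.
Each mole of Na₂CO₃ supplies 2 eq, so 1449 / 2 = 724.3 mol.
Mass: 724.3 mol × 106 g/mol = 76,780 g.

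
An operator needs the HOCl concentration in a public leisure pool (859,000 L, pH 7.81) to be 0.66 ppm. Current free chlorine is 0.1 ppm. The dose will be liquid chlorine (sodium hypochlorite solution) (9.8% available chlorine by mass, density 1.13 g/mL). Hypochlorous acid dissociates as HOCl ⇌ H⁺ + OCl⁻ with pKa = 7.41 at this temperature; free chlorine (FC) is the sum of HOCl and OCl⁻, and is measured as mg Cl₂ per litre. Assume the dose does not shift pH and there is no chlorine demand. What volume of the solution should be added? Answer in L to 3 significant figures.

17.2 L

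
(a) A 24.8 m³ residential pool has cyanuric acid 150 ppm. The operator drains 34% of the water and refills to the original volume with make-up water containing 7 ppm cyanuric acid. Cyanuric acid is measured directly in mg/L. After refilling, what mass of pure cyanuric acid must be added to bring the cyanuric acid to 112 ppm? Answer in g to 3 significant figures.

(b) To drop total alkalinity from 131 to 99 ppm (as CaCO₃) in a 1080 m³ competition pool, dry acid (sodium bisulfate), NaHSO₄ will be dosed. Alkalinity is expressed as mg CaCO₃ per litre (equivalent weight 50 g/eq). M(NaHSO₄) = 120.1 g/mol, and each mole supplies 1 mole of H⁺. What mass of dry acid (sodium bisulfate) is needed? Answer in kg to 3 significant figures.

(a) Volume: 24.8 m³ = 24,800 L.
(a) After draining 34% and refilling: 150 × 0.66 + 7 × 0.34 = 101.38 ppm.
(a) Deficit to target: 112 − 101.38 = 10.62 mg/L.
(a) Mass: 10.62 mg/L × 24,800 L = 263.4 g cyanuric acid.

(b) Volume: 1080 m³ = 1,080,000 L.
(b) Alkalinity to neutralize: (131 − 99) = 32 mg/L as CaCO₃ × 1,080,000 L = 34,560 g as CaCO₃.
(b) Equivalents of H⁺ required: 34,560 ÷ 50 g/eq = 691.2 eq = 691.2 mol NaHSO₄.
(b) Mass of NaHSO₄: 691.2 × 120.1 = 83,010 g.

(a) 263 g; (b) 83.0 kg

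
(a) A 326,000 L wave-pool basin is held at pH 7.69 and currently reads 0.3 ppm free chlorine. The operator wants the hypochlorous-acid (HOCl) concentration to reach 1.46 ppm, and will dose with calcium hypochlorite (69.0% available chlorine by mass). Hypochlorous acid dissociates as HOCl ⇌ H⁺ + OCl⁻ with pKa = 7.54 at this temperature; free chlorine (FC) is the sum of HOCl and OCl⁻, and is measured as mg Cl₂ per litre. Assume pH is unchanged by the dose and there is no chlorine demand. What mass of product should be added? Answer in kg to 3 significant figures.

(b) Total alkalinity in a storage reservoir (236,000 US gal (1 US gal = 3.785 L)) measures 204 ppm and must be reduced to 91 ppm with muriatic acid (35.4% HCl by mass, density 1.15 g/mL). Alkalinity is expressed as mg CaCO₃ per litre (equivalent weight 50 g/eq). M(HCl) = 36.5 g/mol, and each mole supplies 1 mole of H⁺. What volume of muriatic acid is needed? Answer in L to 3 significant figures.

(a) [OCl⁻]/[HOCl] = 10^(pH − pKa) = 10^(7.69 − 7.54) = 1.413; fraction as HOCl = 1/(1 + 1.413) = 0.4145.
(a) Free chlorine required for 1.46 ppm HOCl: 1.46 / 0.4145 = 3.522 ppm.
(a) FC to add: 3.522 − 0.3 = 3.222 mg/L as Cl₂.
(a) Cl₂ equivalent: 3.222 mg/L × 326,000 L = 1050 g.
(a) Product at 69.0% available Cl: 1050 / 0.69 = 1522 g.

(b) Volume: 236,000 US gal × 3.785 L/gal = 893,260 L.
(b) Alkalinity to neutralize: (204 − 91) = 113 mg/L as CaCO₃ × 893,260 L = 100,900 g as CaCO₃.
(b) Equivalents of H⁺ required: 100,900 ÷ 50 g/eq = 2019 eq = 2019 mol HCl.
(b) Mass of HCl: 2019 × 36.5 = 73,690 g.
(b) Mass of 35.4% solution: 73,690 / 0.354 = 208,100 g.
(b) Volume: 208,100 g ÷ 1.15 g/mL = 181,000 mL.

(a) 1.52 kg; (b) 181 L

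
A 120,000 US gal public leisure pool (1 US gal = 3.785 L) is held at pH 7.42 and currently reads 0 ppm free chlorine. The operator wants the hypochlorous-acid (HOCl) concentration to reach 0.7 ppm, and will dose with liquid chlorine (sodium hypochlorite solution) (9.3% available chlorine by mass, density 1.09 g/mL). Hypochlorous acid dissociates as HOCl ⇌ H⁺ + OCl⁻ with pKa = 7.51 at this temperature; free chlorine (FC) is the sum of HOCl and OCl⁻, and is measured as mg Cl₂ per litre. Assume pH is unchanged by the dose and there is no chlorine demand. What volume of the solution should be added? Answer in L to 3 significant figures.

Volume: 120,000 US gal × 3.785 L/gal = 454,200 L.
[OCl⁻]/[HOCl] = 10^(pH − pKa) = 10^(7.42 − 7.51) = 0.8128; fraction as HOCl = 1/(1 + 0.8128) = 0.5516.
Free chlorine required for 0.7 ppm HOCl: 0.7 / 0.5516 = 1.269 ppm.
FC to add: 1.269 − 0 = 1.269 mg/L as Cl₂.
Cl₂ equivalent: 1.269 mg/L × 454,200 L = 576.4 g.
Product at 9.3% available Cl: 576.4 / 0.093 = 6198 g.
Volume: 6198 g ÷ 1.09 g/mL = 5686 mL.

5.69 L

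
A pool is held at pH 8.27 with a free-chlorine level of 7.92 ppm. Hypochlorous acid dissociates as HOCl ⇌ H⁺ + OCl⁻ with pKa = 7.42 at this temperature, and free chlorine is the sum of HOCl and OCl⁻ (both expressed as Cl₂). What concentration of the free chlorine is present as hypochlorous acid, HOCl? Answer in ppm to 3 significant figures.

0.980 ppm

[OCl⁻]/[HOCl] = 10^(pH − pKa) = 10^(8.27 − 7.42) = 10^0.85 = 7.079.
Fraction as HOCl = 1 / (1 + 7.079) = 0.1238.
HOCl = 0.1238 × 7.92 ppm = 0.9803 ppm.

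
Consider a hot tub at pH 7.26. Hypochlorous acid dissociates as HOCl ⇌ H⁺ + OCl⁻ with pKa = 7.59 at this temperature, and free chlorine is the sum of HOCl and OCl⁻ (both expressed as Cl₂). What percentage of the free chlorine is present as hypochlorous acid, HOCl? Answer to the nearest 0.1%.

68.1%

[OCl⁻]/[HOCl] = 10^(pH − pKa) = 10^(7.26 − 7.59) = 10^-0.33 = 0.4677.
Fraction as HOCl = 1 / (1 + 0.4677) = 0.6813.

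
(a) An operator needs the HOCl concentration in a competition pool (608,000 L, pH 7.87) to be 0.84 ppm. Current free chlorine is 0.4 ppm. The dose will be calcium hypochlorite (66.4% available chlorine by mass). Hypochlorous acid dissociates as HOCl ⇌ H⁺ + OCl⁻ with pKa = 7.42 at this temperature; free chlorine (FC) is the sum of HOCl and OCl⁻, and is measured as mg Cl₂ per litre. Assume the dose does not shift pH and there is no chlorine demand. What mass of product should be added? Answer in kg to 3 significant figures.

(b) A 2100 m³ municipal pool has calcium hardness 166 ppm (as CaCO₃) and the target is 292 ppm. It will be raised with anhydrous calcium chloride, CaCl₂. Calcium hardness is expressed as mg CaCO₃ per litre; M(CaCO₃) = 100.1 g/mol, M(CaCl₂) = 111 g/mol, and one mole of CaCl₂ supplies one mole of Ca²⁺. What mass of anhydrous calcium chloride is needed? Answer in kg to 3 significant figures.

(a) [OCl⁻]/[HOCl] = 10^(pH − pKa) = 10^(7.87 − 7.42) = 2.818; fraction as HOCl = 1/(1 + 2.818) = 0.2619.
(a) Free chlorine required for 0.84 ppm HOCl: 0.84 / 0.2619 = 3.207 ppm.
(a) FC to add: 3.207 − 0.4 = 2.807 mg/L as Cl₂.
(a) Cl₂ equivalent: 2.807 mg/L × 608,000 L = 1707 g.
(a) Product at 66.4% available Cl: 1707 / 0.664 = 2571 g.

(b) Volume: 2100 m³ = 2,100,000 L.
(b) Hardness to add: (292 − 166) = 126 mg/L as CaCO₃ × 2,100,000 L = 264,600 g as CaCO₃.
(b) Moles of Ca²⁺ (1 mol Ca²⁺ ≡ 1 mol CaCO₃): 264,600 / 100.1 g/mol = 2643 mol.
(b) Mass of CaCl₂: 2643 × 111 = 293,400 g.

(a) 2.57 kg; (b) 293 kg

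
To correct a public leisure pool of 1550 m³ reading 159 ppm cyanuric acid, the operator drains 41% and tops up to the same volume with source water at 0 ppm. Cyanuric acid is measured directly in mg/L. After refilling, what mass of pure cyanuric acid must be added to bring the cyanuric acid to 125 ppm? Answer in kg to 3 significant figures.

Volume: 1550 m³ = 1,550,000 L.
After draining 41% and refilling: 159 × 0.59 + 0 × 0.41 = 93.81 ppm.
Deficit to target: 125 − 93.81 = 31.19 mg/L.
Mass: 31.19 mg/L × 1,550,000 L = 48,340 g cyanuric acid.

48.3 kg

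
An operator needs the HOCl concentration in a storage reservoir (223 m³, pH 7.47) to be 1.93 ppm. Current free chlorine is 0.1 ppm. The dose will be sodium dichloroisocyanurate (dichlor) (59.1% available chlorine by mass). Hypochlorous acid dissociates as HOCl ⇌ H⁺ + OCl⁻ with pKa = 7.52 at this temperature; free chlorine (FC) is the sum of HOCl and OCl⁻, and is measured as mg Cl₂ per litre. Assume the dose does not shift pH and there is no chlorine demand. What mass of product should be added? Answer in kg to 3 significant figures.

1.34 kg

Volume: 223 m³ = 223,000 L.
[OCl⁻]/[HOCl] = 10^(pH − pKa) = 10^(7.47 − 7.52) = 0.8913; fraction as HOCl = 1/(1 + 0.8913) = 0.5288.
Free chlorine required for 1.93 ppm HOCl: 1.93 / 0.5288 = 3.65 ppm.
FC to add: 3.65 − 0.1 = 3.55 mg/L as Cl₂.
Cl₂ equivalent: 3.55 mg/L × 223,000 L = 791.7 g.
Product at 59.1% available Cl: 791.7 / 0.591 = 1340 g.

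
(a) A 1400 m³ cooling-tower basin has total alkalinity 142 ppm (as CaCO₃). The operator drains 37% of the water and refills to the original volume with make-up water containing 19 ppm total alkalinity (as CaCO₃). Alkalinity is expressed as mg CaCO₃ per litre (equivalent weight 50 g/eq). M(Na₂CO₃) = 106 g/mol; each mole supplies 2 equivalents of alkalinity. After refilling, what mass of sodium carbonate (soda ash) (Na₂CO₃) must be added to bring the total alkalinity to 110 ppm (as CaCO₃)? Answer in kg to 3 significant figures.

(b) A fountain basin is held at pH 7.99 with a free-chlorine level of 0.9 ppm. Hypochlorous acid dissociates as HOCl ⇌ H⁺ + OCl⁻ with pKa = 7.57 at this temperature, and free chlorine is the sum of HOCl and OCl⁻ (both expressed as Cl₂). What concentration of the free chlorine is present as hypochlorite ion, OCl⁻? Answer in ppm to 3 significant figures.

(a) 20.0 kg; (b) 0.652 ppm

(a) Volume: 1400 m³ = 1,400,000 L.
(a) After draining 37% and refilling: 142 × 0.63 + 19 × 0.37 = 96.49 ppm.
(a) Deficit to target: 110 − 96.49 = 13.51 mg/L.
(a) As CaCO₃: 13.51 mg/L × 1,400,000 L = 18,910 g; ÷ 50 g/eq ÷ 2 = 189.1 mol Na₂CO₃.
(a) Mass: 189.1 × 106 = 20,050 g.

(b) [OCl⁻]/[HOCl] = 10^(pH − pKa) = 10^(7.99 − 7.57) = 10^0.42 = 2.63.
(b) Fraction as HOCl = 1 / (1 + 2.63) = 0.2755.
(b) OCl⁻ = (1 − 0.2755) × 0.9 ppm = 0.6521 ppm.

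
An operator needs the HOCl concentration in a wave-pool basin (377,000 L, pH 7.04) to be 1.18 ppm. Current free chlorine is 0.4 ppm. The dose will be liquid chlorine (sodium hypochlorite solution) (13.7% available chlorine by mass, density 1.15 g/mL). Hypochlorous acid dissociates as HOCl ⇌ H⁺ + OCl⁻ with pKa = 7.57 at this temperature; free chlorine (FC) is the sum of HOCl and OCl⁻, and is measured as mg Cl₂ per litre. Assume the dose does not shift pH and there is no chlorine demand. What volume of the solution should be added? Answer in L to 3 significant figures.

2.70 L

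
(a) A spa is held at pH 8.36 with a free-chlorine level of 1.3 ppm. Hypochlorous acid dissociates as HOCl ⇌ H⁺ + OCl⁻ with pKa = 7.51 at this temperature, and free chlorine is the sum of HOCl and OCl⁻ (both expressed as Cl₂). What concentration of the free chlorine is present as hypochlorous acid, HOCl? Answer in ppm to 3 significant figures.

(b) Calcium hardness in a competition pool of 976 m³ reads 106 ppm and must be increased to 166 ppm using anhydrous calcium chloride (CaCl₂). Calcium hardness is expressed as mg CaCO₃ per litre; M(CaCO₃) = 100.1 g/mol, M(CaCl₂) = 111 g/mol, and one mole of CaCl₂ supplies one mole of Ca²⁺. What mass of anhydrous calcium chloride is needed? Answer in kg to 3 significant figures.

(a) 0.161 ppm; (b) 64.9 kg

(a) [OCl⁻]/[HOCl] = 10^(pH − pKa) = 10^(8.36 − 7.51) = 10^0.85 = 7.079.
(a) Fraction as HOCl = 1 / (1 + 7.079) = 0.1238.
(a) HOCl = 0.1238 × 1.3 ppm = 0.1609 ppm.

(b) Volume: 976 m³ = 976,000 L.
(b) Hardness to add: (166 − 106) = 60 mg/L as CaCO₃ × 976,000 L = 58,560 g as CaCO₃.
(b) Moles of Ca²⁺ (1 mol Ca²⁺ ≡ 1 mol CaCO₃): 58,560 / 100.1 g/mol = 585 mol.
(b) Mass of CaCl₂: 585 × 111 = 64,940 g.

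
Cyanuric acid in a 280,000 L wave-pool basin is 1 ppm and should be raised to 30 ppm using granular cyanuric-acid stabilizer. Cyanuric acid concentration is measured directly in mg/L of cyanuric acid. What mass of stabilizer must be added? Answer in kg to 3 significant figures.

CYA to add: (30 − 1) = 29 mg/L × 280,000 L = 8120 g cyanuric acid.

8.12 kg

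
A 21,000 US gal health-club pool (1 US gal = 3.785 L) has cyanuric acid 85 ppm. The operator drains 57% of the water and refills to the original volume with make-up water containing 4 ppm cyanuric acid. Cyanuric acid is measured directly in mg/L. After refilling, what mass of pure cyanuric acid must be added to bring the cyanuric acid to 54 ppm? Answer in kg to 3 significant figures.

1.21 kg

Volume: 21,000 US gal × 3.785 L/gal = 79,485 L.
After draining 57% and refilling: 85 × 0.43 + 4 × 0.57 = 38.83 ppm.
Deficit to target: 54 − 38.83 = 15.17 mg/L.
Mass: 15.17 mg/L × 79,485 L = 1206 g cyanuric acid.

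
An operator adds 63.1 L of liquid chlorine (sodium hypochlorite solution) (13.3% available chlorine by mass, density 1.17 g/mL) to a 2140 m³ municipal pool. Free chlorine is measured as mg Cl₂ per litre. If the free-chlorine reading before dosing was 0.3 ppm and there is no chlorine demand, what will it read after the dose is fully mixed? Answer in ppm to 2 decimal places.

4.89 ppm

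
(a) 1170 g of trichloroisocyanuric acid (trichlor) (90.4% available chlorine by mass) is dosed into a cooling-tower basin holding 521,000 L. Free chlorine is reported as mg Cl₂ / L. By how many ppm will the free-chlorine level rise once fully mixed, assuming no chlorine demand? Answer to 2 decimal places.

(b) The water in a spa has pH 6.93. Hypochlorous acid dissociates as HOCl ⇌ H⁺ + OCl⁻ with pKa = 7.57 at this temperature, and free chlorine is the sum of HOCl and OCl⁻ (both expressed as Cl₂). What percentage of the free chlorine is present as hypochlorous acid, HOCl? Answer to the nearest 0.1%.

(a) 2.03 ppm; (b) 81.4%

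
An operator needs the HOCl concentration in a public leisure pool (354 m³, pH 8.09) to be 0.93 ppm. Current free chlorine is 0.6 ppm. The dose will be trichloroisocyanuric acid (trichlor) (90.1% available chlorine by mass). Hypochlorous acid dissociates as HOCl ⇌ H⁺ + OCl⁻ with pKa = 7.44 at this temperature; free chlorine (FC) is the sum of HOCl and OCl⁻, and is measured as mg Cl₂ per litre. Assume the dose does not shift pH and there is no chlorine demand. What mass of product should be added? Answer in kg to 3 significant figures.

1.76 kg

Volume: 354 m³ = 354,000 L.
[OCl⁻]/[HOCl] = 10^(pH − pKa) = 10^(8.09 − 7.44) = 4.467; fraction as HOCl = 1/(1 + 4.467) = 0.1829.
Free chlorine required for 0.93 ppm HOCl: 0.93 / 0.1829 = 5.084 ppm.
FC to add: 5.084 − 0.6 = 4.484 mg/L as Cl₂.
Cl₂ equivalent: 4.484 mg/L × 354,000 L = 1587 g.
Product at 90.1% available Cl: 1587 / 0.901 = 1762 g.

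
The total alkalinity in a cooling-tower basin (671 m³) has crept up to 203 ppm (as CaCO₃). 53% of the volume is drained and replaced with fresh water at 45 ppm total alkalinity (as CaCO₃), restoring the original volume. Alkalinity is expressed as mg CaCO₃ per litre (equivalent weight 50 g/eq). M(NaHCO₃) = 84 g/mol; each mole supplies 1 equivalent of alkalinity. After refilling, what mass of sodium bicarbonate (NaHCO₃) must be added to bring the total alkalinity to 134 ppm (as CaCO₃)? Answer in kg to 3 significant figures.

16.6 kg

Volume: 671 m³ = 671,000 L.
After draining 53% and refilling: 203 × 0.47 + 45 × 0.53 = 119.26 ppm.
Deficit to target: 134 − 119.26 = 14.74 mg/L.
As CaCO₃: 14.74 mg/L × 671,000 L = 9891 g; ÷ 50 g/eq ÷ 1 = 197.8 mol NaHCO₃.
Mass: 197.8 × 84 = 16,620 g.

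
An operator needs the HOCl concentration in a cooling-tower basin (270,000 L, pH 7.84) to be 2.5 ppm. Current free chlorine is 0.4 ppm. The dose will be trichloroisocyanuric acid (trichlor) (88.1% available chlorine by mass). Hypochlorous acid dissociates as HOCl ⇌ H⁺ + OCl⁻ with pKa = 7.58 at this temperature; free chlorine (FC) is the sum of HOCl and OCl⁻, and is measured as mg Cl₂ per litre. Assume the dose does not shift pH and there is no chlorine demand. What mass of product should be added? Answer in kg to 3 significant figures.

2.04 kg

[OCl⁻]/[HOCl] = 10^(pH − pKa) = 10^(7.84 − 7.58) = 1.82; fraction as HOCl = 1/(1 + 1.82) = 0.3546.
Free chlorine required for 2.5 ppm HOCl: 2.5 / 0.3546 = 7.049 ppm.
FC to add: 7.049 − 0.4 = 6.649 mg/L as Cl₂.
Cl₂ equivalent: 6.649 mg/L × 270,000 L = 1795 g.
Product at 88.1% available Cl: 1795 / 0.881 = 2038 g.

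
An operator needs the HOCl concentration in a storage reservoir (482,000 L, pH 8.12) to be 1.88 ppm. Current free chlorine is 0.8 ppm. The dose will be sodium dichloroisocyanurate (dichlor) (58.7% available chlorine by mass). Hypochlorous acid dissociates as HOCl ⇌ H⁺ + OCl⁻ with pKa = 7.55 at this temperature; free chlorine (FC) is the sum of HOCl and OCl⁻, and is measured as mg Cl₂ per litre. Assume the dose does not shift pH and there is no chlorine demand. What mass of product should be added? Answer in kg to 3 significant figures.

[OCl⁻]/[HOCl] = 10^(pH − pKa) = 10^(8.12 − 7.55) = 3.715; fraction as HOCl = 1/(1 + 3.715) = 0.2121.
Free chlorine required for 1.88 ppm HOCl: 1.88 / 0.2121 = 8.865 ppm.
FC to add: 8.865 − 0.8 = 8.065 mg/L as Cl₂.
Cl₂ equivalent: 8.065 mg/L × 482,000 L = 3887 g.
Product at 58.7% available Cl: 3887 / 0.587 = 6622 g.

6.62 kg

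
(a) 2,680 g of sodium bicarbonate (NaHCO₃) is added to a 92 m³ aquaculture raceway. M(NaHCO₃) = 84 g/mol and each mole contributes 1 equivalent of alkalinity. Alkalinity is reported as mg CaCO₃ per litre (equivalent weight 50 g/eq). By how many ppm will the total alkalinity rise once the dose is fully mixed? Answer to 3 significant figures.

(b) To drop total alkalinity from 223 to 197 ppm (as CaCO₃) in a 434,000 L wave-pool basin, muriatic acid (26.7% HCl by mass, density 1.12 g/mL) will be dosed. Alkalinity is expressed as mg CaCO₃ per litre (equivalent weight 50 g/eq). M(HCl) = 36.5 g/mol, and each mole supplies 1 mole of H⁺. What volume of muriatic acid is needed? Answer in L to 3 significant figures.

(a) 17.3 ppm; (b) 27.5 L

(a) Volume: 92 m³ = 92,000 L.
(a) Moles of NaHCO₃: 2,680 g ÷ 84 g/mol = 31.9 mol → 31.9 eq of alkalinity.
(a) As CaCO₃: 31.9 eq × 50 g/eq = 1595 g.
(a) Rise: 1595 g / 92,000 L × 1000 = 17.34 mg/L.

(b) Alkalinity to neutralize: (223 − 197) = 26 mg/L as CaCO₃ × 434,000 L = 11,280 g as CaCO₃.
(b) Equivalents of H⁺ required: 11,280 ÷ 50 g/eq = 225.7 eq = 225.7 mol HCl.
(b) Mass of HCl: 225.7 × 36.5 = 8237 g.
(b) Mass of 26.7% solution: 8237 / 0.267 = 30,850 g.
(b) Volume: 30,850 g ÷ 1.12 g/mL = 27,550 mL.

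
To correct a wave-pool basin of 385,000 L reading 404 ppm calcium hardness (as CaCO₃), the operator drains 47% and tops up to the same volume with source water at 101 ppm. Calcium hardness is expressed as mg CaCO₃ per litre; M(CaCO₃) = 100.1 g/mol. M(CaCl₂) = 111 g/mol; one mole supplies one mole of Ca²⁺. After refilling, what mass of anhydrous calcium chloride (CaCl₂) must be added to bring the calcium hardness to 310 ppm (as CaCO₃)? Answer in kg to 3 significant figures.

20.7 kg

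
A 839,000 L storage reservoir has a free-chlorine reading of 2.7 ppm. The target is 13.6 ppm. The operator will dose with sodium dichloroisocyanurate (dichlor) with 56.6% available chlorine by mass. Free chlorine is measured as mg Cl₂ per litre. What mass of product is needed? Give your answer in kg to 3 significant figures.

Chlorine deficit: 13.6 − 2.7 = 10.9 ppm = 10.9 mg/L as Cl₂.
Cl₂ equivalent needed: 10.9 mg/L × 839,000 L = 9,145,000 mg = 9145 g.
Product at 56.6% available chlorine: 9145 / 0.566 = 16,160 g.

16.2 kg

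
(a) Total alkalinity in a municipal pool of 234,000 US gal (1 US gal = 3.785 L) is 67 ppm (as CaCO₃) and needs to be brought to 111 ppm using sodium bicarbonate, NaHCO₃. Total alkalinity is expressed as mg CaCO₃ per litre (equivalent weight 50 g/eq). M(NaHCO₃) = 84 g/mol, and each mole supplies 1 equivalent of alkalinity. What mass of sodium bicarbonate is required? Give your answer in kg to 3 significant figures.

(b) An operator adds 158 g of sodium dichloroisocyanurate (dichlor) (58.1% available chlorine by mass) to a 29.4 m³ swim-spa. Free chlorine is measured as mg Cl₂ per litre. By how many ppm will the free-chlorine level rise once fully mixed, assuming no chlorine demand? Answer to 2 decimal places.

(a) Volume: 234,000 US gal × 3.785 L/gal = 885,690 L.
(a) Alkalinity to add: (111 − 67) = 44 mg/L as CaCO₃ × 885,690 L = 38,970 g as CaCO₃.
(a) Equivalents: 38,970 g ÷ 50 g/eq = 779.4 eq.
(a) NaHCO₃ supplies 1 eq per mole → 779.4 mol.
(a) Mass: 779.4 mol × 84 g/mol = 65,470 g.

(b) Volume: 29.4 m³ = 29,400 L.
(b) Available chlorine delivered: 158 g × 0.581 = 91.8 g as Cl₂.
(b) Concentration rise: 91.8 g / 29,400 L = 3.122 mg/L = 3.12 ppm.

(a) 65.5 kg; (b) 3.12 ppm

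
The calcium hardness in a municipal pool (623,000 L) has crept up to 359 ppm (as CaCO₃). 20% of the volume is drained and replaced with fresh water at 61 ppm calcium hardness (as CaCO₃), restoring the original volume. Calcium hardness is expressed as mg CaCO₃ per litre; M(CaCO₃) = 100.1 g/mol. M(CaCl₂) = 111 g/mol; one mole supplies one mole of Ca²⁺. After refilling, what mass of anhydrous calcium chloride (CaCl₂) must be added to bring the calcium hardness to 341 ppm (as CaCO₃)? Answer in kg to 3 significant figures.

After draining 20% and refilling: 359 × 0.80 + 61 × 0.20 = 299.4 ppm.
Deficit to target: 341 − 299.4 = 41.6 mg/L.
As CaCO₃: 41.6 mg/L × 623,000 L = 25,920 g; ÷ 100.1 = 258.9 mol Ca²⁺.
Mass: 258.9 × 111 = 28,740 g.

28.7 kg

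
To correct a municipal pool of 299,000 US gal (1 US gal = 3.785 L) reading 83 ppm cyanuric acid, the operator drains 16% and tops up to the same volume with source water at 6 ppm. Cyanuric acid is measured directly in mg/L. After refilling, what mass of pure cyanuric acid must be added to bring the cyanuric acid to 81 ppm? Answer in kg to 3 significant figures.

11.7 kg

Volume: 299,000 US gal × 3.785 L/gal = 1,131,715 L.
After draining 16% and refilling: 83 × 0.84 + 6 × 0.16 = 70.68 ppm.
Deficit to target: 81 − 70.68 = 10.32 mg/L.
Mass: 10.32 mg/L × 1,131,715 L = 11,680 g cyanuric acid.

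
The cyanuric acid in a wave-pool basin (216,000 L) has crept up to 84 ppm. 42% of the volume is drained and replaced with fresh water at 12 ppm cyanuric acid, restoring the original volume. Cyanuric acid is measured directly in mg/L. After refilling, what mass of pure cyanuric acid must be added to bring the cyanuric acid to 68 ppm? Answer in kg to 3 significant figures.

3.08 kg

After draining 42% and refilling: 84 × 0.58 + 12 × 0.42 = 53.76 ppm.
Deficit to target: 68 − 53.76 = 14.24 mg/L.
Mass: 14.24 mg/L × 216,000 L = 3076 g cyanuric acid.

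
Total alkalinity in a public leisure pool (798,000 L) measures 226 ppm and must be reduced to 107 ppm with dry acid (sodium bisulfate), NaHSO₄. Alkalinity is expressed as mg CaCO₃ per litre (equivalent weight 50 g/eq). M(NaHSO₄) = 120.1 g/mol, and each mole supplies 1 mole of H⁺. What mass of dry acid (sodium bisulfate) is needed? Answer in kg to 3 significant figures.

228 kg

Alkalinity to neutralize: (226 − 107) = 119 mg/L as CaCO₃ × 798,000 L = 94,960 g as CaCO₃.
Equivalents of H⁺ required: 94,960 ÷ 50 g/eq = 1899 eq = 1899 mol NaHSO₄.
Mass of NaHSO₄: 1899 × 120.1 = 228,100 g.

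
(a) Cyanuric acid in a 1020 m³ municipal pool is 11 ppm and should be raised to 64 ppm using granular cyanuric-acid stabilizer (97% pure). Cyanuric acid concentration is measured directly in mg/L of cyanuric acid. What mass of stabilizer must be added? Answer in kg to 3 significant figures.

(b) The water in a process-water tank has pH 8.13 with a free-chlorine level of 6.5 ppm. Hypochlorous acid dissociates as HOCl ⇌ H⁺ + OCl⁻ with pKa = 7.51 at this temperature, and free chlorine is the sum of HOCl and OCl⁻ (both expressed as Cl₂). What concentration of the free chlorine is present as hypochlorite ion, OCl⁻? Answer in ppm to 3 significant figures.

(a) Volume: 1020 m³ = 1,020,000 L.
(a) CYA to add: (64 − 11) = 53 mg/L × 1,020,000 L = 54,060 g cyanuric acid.
(a) At 97% purity: 54,060 / 0.97 = 55,730 g product.

(b) [OCl⁻]/[HOCl] = 10^(pH − pKa) = 10^(8.13 − 7.51) = 10^0.62 = 4.169.
(b) Fraction as HOCl = 1 / (1 + 4.169) = 0.1935.
(b) OCl⁻ = (1 − 0.1935) × 6.5 ppm = 5.242 ppm.

(a) 55.7 kg; (b) 5.24 ppm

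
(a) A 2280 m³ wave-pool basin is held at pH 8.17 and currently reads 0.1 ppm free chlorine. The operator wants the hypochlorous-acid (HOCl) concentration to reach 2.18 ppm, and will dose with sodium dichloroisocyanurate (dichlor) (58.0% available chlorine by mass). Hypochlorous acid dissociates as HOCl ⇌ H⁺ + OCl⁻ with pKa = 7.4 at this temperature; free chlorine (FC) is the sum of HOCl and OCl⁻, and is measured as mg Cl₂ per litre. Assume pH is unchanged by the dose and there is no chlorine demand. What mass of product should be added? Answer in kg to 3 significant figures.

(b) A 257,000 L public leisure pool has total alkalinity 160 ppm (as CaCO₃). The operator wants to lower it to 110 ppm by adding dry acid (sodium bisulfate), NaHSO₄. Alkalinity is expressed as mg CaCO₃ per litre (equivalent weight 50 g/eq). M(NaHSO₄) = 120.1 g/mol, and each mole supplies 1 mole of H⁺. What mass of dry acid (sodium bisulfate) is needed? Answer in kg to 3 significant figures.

(a) Volume: 2280 m³ = 2,280,000 L.
(a) [OCl⁻]/[HOCl] = 10^(pH − pKa) = 10^(8.17 − 7.4) = 5.888; fraction as HOCl = 1/(1 + 5.888) = 0.1452.
(a) Free chlorine required for 2.18 ppm HOCl: 2.18 / 0.1452 = 15.02 ppm.
(a) FC to add: 15.02 − 0.1 = 14.92 mg/L as Cl₂.
(a) Cl₂ equivalent: 14.92 mg/L × 2,280,000 L = 34,010 g.
(a) Product at 58.0% available Cl: 34,010 / 0.58 = 58,640 g.

(b) Alkalinity to neutralize: (160 − 110) = 50 mg/L as CaCO₃ × 257,000 L = 12,850 g as CaCO₃.
(b) Equivalents of H⁺ required: 12,850 ÷ 50 g/eq = 257 eq = 257 mol NaHSO₄.
(b) Mass of NaHSO₄: 257 × 120.1 = 30,870 g.

(a) 58.6 kg; (b) 30.9 kg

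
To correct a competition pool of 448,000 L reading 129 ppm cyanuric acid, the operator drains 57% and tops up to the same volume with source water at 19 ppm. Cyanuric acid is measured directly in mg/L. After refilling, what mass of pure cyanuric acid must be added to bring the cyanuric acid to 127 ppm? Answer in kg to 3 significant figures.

After draining 57% and refilling: 129 × 0.43 + 19 × 0.57 = 66.3 ppm.
Deficit to target: 127 − 66.3 = 60.7 mg/L.
Mass: 60.7 mg/L × 448,000 L = 27,190 g cyanuric acid.

27.2 kg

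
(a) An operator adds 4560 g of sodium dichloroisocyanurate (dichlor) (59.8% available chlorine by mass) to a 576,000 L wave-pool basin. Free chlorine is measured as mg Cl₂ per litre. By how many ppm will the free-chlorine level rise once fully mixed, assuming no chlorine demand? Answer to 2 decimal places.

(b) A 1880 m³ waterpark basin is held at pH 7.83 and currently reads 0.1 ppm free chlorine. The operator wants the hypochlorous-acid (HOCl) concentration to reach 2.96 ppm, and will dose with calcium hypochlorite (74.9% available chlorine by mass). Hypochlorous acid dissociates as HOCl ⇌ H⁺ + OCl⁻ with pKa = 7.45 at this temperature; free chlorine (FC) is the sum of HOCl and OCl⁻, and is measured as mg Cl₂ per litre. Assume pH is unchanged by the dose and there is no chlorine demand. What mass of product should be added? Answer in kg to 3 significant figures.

(a) 4.73 ppm; (b) 25.0 kg

(a) Available chlorine delivered: 4560 g × 0.598 = 2727 g as Cl₂.
(a) Concentration rise: 2727 g / 576,000 L = 4.734 mg/L = 4.73 ppm.

(b) Volume: 1880 m³ = 1,880,000 L.
(b) [OCl⁻]/[HOCl] = 10^(pH − pKa) = 10^(7.83 − 7.45) = 2.399; fraction as HOCl = 1/(1 + 2.399) = 0.2942.
(b) Free chlorine required for 2.96 ppm HOCl: 2.96 / 0.2942 = 10.06 ppm.
(b) FC to add: 10.06 − 0.1 = 9.961 mg/L as Cl₂.
(b) Cl₂ equivalent: 9.961 mg/L × 1,880,000 L = 18,730 g.
(b) Product at 74.9% available Cl: 18,730 / 0.749 = 25,000 g.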